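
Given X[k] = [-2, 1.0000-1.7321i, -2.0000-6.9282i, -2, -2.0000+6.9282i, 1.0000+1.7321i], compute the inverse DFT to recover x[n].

x[n] = (1/6) Σ(k=0 to 5) X[k] · e^(2πikn/6)

Computing each x[n]:
x[0] = -1
x[1] = 3
x[2] = -2
x[3] = -1
x[4] = 1
x[5] = -2

x = [-1, 3, -2, -1, 1, -2]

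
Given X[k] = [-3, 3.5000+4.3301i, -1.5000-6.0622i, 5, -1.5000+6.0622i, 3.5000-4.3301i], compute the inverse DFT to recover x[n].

x[n] = (1/6) Σ(k=0 to 5) X[k] · e^(2πikn/6)

Computing each x[n]:
x[0] = 1
x[1] = 0
x[2] = -3
x[3] = -3
x[4] = 3
x[5] = -1

x = [1, 0, -3, -3, 3, -1]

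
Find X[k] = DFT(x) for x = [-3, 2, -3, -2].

X[k] = Σ(n=0 to 3) x[n] · ω_4^(nk)
where ω_4 = e^(-2πi/4)

Computing each X[k]:
X[0] = -6
X[1] = -4i
X[2] = -6
X[3] = 4i

X = [-6, -4i, -6, 4i]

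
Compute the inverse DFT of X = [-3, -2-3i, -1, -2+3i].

x[n] = (1/4) Σ(k=0 to 3) X[k] · e^(2πikn/4)

Computing each x[n]:
x[0] = -2
x[1] = 1
x[2] = 0
x[3] = -2

x = [-2, 1, 0, -2]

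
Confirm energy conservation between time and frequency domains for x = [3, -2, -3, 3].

Time domain:
Σ|x[n]|² = |3|² + |-2|² + |-3|² + |3|² = 31.0000

Frequency domain:
(1/4)Σ|X[k]|² = (1/4)(|1|² + |6+5i|² + |-1|² + |6-5i|²) = (1/4)·124.0000 = 31.0000

Both sides agree, confirming Parseval's theorem.

Σ|x[n]|² = (1/N)Σ|X[k]|² = 31.0000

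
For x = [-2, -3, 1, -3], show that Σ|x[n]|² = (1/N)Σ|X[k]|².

Time domain:
Σ|x[n]|² = |-2|² + |-3|² + |1|² + |-3|² = 23.0000

Frequency domain:
(1/4)Σ|X[k]|² = (1/4)(|-7|² + |-3|² + |5|² + |-3|²) = (1/4)·92.0000 = 23.0000

Both sides agree, confirming Parseval's theorem.

Σ|x[n]|² = (1/N)Σ|X[k]|² = 23.0000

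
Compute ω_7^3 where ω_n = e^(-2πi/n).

ω_7^3 = e^(-2πi·3/7)
= cos(-2π·3/7) + i·sin(-2π·3/7)
= cos(-6π/7) + i·sin(-6π/7)

ω_7^3 = cos(-6π/7) + i·sin(-6π/7) = -0.9010-0.4339i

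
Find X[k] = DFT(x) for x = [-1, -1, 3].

X[k] = Σ(n=0 to 2) x[n] · ω_3^(nk)
where ω_3 = e^(-2πi/3)

Computing each X[k]:
X[0] = 1
X[1] = -2.0000+3.4641i
X[2] = -2.0000-3.4641i

X = [1, -2.0000+3.4641i, -2.0000-3.4641i]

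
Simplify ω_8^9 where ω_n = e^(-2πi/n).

Since ω_8^8 = 1, powers reduce modulo 8.
9 mod 8 = 1
So ω_8^9 = ω_8^1 = e^(-2πi·1/8)

ω_8^9 = ω_8^1 = 0.7071-0.7071i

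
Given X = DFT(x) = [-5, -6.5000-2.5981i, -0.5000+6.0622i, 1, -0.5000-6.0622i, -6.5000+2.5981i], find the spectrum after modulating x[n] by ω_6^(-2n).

Modulation property: DFT(ω_6^(-2n)·x[n]) = X[(k-2) mod 6], so circularly shift X by 2 positions.

X[k-2] = [-0.5000-6.0622i, -6.5000+2.5981i, -5, -6.5000-2.5981i, -0.5000+6.0622i, 1]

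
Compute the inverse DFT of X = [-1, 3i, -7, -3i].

x[n] = (1/4) Σ(k=0 to 3) X[k] · e^(2πikn/4)

Computing each x[n]:
x[0] = -2
x[1] = 0
x[2] = -2
x[3] = 3

x = [-2, 0, -2, 3]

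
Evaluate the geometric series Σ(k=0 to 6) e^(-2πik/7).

Sum of all nth roots of unity equals 0 for n > 1 (geometric series with r ≠ 1).

0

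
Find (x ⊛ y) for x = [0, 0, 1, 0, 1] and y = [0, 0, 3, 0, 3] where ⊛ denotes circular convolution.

(x ⊛ y)[n] = Σ(m=0 to 4) x[m] · y[(n-m) mod 5]

Computing each output sample:
(x ⊛ y)[0] = 0
(x ⊛ y)[1] = 6
(x ⊛ y)[2] = 0
(x ⊛ y)[3] = 3
(x ⊛ y)[4] = 3

x ⊛ y = [0, 6, 0, 3, 3]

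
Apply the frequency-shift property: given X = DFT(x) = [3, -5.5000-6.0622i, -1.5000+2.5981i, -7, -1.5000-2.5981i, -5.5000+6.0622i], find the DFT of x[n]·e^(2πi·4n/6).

Modulation property: DFT(ω_6^(-4n)·x[n]) = X[(k-4) mod 6], so circularly shift X by 4 positions.

X[k-4] = [-1.5000+2.5981i, -7, -1.5000-2.5981i, -5.5000+6.0622i, 3, -5.5000-6.0622i]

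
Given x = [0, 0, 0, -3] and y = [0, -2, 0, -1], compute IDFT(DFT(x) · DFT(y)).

(x ⊛ y)[n] = Σ(m=0 to 3) x[m] · y[(n-m) mod 4]

Computing each output sample:
(x ⊛ y)[0] = 6
(x ⊛ y)[1] = 0
(x ⊛ y)[2] = 3
(x ⊛ y)[3] = 0

x ⊛ y = [6, 0, 3, 0]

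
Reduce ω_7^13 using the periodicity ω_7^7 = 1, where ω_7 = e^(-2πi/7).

Since ω_7^7 = 1, powers reduce modulo 7.
13 mod 7 = 6
So ω_7^13 = ω_7^6 = e^(-2πi·6/7)

ω_7^13 = ω_7^6 = 0.6235+0.7818i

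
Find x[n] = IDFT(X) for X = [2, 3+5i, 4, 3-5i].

x[n] = (1/4) Σ(k=0 to 3) X[k] · e^(2πikn/4)

Computing each x[n]:
x[0] = 3
x[1] = -3
x[2] = 0
x[3] = 2

x = [3, -3, 0, 2]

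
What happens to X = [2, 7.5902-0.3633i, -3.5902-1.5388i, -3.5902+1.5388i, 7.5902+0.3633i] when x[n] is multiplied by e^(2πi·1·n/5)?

Modulation property: DFT(ω_5^(-1n)·x[n]) = X[(k-1) mod 5], so circularly shift X by 1 positions.

X[k-1] = [7.5902+0.3633i, 2, 7.5902-0.3633i, -3.5902-1.5388i, -3.5902+1.5388i]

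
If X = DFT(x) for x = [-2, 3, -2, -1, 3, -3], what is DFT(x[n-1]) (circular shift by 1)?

Time shift by 1: X_shifted[k] = ω_6^(1k) · X[k]
Shifted x = [-3, -2, 3, -2, -1, 3]

DFT(x[n-1]) = [-2, -1.5000+0.8660i, -6.5000+7.7942i, 0, -6.5000-7.7942i, -1.5000-0.8660i]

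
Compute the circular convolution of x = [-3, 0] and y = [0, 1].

(x ⊛ y)[n] = Σ(m=0 to 1) x[m] · y[(n-m) mod 2]

Computing each output sample:
(x ⊛ y)[0] = 0
(x ⊛ y)[1] = -3

x ⊛ y = [0, -3]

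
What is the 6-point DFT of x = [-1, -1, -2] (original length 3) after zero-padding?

Original 3-point DFT: [-4, 0.5000-0.8660i, 0.5000+0.8660i]
Zero-padded 6-point DFT provides frequency interpolation.

DFT_6([x, 0, ...]) = [-4, -0.5000+2.5981i, 0.5000-0.8660i, -2, 0.5000+0.8660i, -0.5000-2.5981i]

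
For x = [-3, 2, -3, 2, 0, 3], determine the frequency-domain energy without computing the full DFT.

Parseval: Σ|x[n]|² = (1/N)Σ|X[k]|², so Σ|X[k]|² = N·Σ|x[n]|² = 6·35.0000

Σ|X[k]|² = N·Σ|x[n]|² = 6·35.0000 = 210.0000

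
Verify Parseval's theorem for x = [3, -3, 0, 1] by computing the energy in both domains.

Time domain:
Σ|x[n]|² = |3|² + |-3|² + |0|² + |1|² = 19.0000

Frequency domain:
(1/4)Σ|X[k]|² = (1/4)(|1|² + |3+4i|² + |5|² + |3-4i|²) = (1/4)·76.0000 = 19.0000

Both sides agree, confirming Parseval's theorem.

Σ|x[n]|² = (1/N)Σ|X[k]|² = 19.0000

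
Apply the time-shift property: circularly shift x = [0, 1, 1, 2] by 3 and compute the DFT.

Time shift by 3: X_shifted[k] = ω_4^(3k) · X[k]
Shifted x = [1, 1, 2, 0]

DFT(x[n-3]) = [4, -1-1i, 2, -1+1i]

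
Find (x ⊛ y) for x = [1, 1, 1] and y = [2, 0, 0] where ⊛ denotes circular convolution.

(x ⊛ y)[n] = Σ(m=0 to 2) x[m] · y[(n-m) mod 3]

Computing each output sample:
(x ⊛ y)[0] = 2
(x ⊛ y)[1] = 2
(x ⊛ y)[2] = 2

x ⊛ y = [2, 2, 2]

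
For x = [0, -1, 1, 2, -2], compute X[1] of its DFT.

X[1] = Σ(n=0 to 4) x[n] · ω_5^(1n) where ω_5 = e^(-2πi/5)
= (0)·ω_5^0 + (-1)·ω_5^1 + (1)·ω_5^2 + (2)·ω_5^3 + (-2)·ω_5^4

X[1] = -3.3541-0.3633i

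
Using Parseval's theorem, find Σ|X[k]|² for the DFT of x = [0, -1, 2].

Parseval: Σ|x[n]|² = (1/N)Σ|X[k]|², so Σ|X[k]|² = N·Σ|x[n]|² = 3·5.0000

Σ|X[k]|² = N·Σ|x[n]|² = 3·5.0000 = 15.0000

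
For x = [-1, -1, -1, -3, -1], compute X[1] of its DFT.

X[1] = Σ(n=0 to 4) x[n] · ω_5^(1n) where ω_5 = e^(-2πi/5)
= (-1)·ω_5^0 + (-1)·ω_5^1 + (-1)·ω_5^2 + (-3)·ω_5^3 + (-1)·ω_5^4

X[1] = 1.6180-1.1756i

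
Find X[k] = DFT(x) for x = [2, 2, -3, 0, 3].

X[k] = Σ(n=0 to 4) x[n] · ω_5^(nk)
where ω_5 = e^(-2πi/5)

Computing each X[k]:
X[0] = 4
X[1] = 5.9721+2.7144i
X[2] = -2.9721-2.2654i
X[3] = -2.9721+2.2654i
X[4] = 5.9721-2.7144i

X = [4, 5.9721+2.7144i, -2.9721-2.2654i, -2.9721+2.2654i, 5.9721-2.7144i]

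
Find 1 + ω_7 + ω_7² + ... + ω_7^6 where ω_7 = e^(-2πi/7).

Sum of all nth roots of unity equals 0 for n > 1 (geometric series with r ≠ 1).

0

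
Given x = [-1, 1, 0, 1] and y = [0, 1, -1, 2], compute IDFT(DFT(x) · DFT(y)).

(x ⊛ y)[n] = Σ(m=0 to 3) x[m] · y[(n-m) mod 4]

Computing each output sample:
(x ⊛ y)[0] = 3
(x ⊛ y)[1] = -2
(x ⊛ y)[2] = 4
(x ⊛ y)[3] = -3

x ⊛ y = [3, -2, 4, -3]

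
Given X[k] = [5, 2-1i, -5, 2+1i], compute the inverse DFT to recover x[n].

x[n] = (1/4) Σ(k=0 to 3) X[k] · e^(2πikn/4)

Computing each x[n]:
x[0] = 1
x[1] = 3
x[2] = -1
x[3] = 2

x = [1, 3, -1, 2]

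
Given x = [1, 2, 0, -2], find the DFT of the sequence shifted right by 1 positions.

Time shift by 1: X_shifted[k] = ω_4^(1k) · X[k]
Shifted x = [-2, 1, 2, 0]

DFT(x[n-1]) = [1, -4-1i, -1, -4+1i]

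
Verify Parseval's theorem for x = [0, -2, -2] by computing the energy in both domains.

Time domain:
Σ|x[n]|² = |0|² + |-2|² + |-2|² = 8.0000

Frequency domain:
(1/3)Σ|X[k]|² = (1/3)(|-4|² + |2|² + |2|²) = (1/3)·24.0000 = 8.0000

Both sides agree, confirming Parseval's theorem.

Σ|x[n]|² = (1/N)Σ|X[k]|² = 8.0000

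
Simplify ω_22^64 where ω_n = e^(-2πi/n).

Since ω_22^22 = 1, powers reduce modulo 22.
64 mod 22 = 20
So ω_22^64 = ω_22^20 = e^(-2πi·20/22)

ω_22^64 = ω_22^20 = 0.8413+0.5406i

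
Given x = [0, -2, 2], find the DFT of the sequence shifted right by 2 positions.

Time shift by 2: X_shifted[k] = ω_3^(2k) · X[k]
Shifted x = [-2, 2, 0]

DFT(x[n-2]) = [0, -3.0000-1.7321i, -3.0000+1.7321i]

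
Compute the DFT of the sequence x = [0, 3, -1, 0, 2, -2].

X[k] = Σ(n=0 to 5) x[n] · ω_6^(nk)
where ω_6 = e^(-2πi/6)

Computing each X[k]:
X[0] = 2
X[1] = -1.7321i
X[2] = -1.0000-6.9282i
X[3] = 0
X[4] = -1.0000+6.9282i
X[5] = 1.7321i

X = [2, -1.7321i, -1.0000-6.9282i, 0, -1.0000+6.9282i, 1.7321i]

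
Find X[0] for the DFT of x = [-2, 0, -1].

X[0] = Σ(n=0 to 2) x[n] · ω_3^0 = Σ x[n]
= (-2) + (0) + (-1)

X[0] = -3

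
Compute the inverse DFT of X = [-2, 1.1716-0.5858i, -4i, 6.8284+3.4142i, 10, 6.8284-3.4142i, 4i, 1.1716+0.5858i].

x[n] = (1/8) Σ(k=0 to 7) X[k] · e^(2πikn/8)

Computing each x[n]:
x[0] = 3
x[1] = -2
x[2] = 2
x[3] = -2
x[4] = -1
x[5] = 1
x[6] = 0
x[7] = -3

x = [3, -2, 2, -2, -1, 1, 0, -3]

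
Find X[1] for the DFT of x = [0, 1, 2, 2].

X[1] = Σ(n=0 to 3) x[n] · ω_4^(1n) where ω_4 = e^(-2πi/4)
= (0)·ω_4^0 + (1)·ω_4^1 + (2)·ω_4^2 + (2)·ω_4^3

X[1] = -2+1i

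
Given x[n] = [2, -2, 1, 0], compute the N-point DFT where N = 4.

X[k] = Σ(n=0 to 3) x[n] · ω_4^(nk)
where ω_4 = e^(-2πi/4)

Computing each X[k]:
X[0] = 1
X[1] = 1+2i
X[2] = 5
X[3] = 1-2i

X = [1, 1+2i, 5, 1-2i]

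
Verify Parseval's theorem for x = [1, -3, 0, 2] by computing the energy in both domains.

Time domain:
Σ|x[n]|² = |1|² + |-3|² + |0|² + |2|² = 14.0000

Frequency domain:
(1/4)Σ|X[k]|² = (1/4)(|0|² + |1+5i|² + |2|² + |1-5i|²) = (1/4)·56.0000 = 14.0000

Both sides agree, confirming Parseval's theorem.

Σ|x[n]|² = (1/N)Σ|X[k]|² = 14.0000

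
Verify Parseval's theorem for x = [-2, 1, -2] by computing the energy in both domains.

Time domain:
Σ|x[n]|² = |-2|² + |1|² + |-2|² = 9.0000

Frequency domain:
(1/3)Σ|X[k]|² = (1/3)(|-3|² + |-1.5000-2.5981i|² + |-1.5000+2.5981i|²) = (1/3)·27.0000 = 9.0000

Both sides agree, confirming Parseval's theorem.

Σ|x[n]|² = (1/N)Σ|X[k]|² = 9.0000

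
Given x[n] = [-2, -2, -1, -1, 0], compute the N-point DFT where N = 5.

X[k] = Σ(n=0 to 4) x[n] · ω_5^(nk)
where ω_5 = e^(-2πi/5)

Computing each X[k]:
X[0] = -6
X[1] = -1.0000+1.9021i
X[2] = -1.0000+1.1756i
X[3] = -1.0000-1.1756i
X[4] = -1.0000-1.9021i

X = [-6, -1.0000+1.9021i, -1.0000+1.1756i, -1.0000-1.1756i, -1.0000-1.9021i]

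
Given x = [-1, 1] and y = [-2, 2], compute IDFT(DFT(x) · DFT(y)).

(x ⊛ y)[n] = Σ(m=0 to 1) x[m] · y[(n-m) mod 2]

Computing each output sample:
(x ⊛ y)[0] = 4
(x ⊛ y)[1] = -4

x ⊛ y = [4, -4]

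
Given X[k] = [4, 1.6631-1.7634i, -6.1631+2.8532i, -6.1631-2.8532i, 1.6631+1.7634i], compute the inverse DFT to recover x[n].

x[n] = (1/5) Σ(k=0 to 4) X[k] · e^(2πikn/5)

Computing each x[n]:
x[0] = -1
x[1] = 3
x[2] = 1
x[3] = -2
x[4] = 3

x = [-1, 3, 1, -2, 3]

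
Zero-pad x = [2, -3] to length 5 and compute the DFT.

Original 2-point DFT: [-1, 5]
Zero-padded 5-point DFT provides frequency interpolation.

DFT_5([x, 0, ...]) = [-1, 1.0729+2.8532i, 4.4271+1.7634i, 4.4271-1.7634i, 1.0729-2.8532i]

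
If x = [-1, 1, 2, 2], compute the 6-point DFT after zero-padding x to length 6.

Original 4-point DFT: [4, -3+1i, -2, -3-1i]
Zero-padded 6-point DFT provides frequency interpolation.

DFT_6([x, 0, ...]) = [4, -3.5000-2.5981i, -0.5000+0.8660i, -2, -0.5000-0.8660i, -3.5000+2.5981i]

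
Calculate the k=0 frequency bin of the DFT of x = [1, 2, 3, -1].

X[0] = Σ(n=0 to 3) x[n] · ω_4^0 = Σ x[n]
= (1) + (2) + (3) + (-1)

X[0] = 5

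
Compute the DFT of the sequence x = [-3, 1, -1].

X[k] = Σ(n=0 to 2) x[n] · ω_3^(nk)
where ω_3 = e^(-2πi/3)

Computing each X[k]:
X[0] = -3
X[1] = -3.0000-1.7321i
X[2] = -3.0000+1.7321i

X = [-3, -3.0000-1.7321i, -3.0000+1.7321i]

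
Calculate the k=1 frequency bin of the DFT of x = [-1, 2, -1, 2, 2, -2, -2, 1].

X[1] = Σ(n=0 to 7) x[n] · ω_8^(1n) where ω_8 = e^(-2πi/8)
= (-1)·ω_8^0 + (2)·ω_8^1 + (-1)·ω_8^2 + (2)·ω_8^3 + (2)·ω_8^4 + (-2)·ω_8^5 + (-2)·ω_8^6 + (1)·ω_8^7

X[1] = -0.8787-4.5355i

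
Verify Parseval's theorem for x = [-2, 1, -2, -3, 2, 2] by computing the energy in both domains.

Time domain:
Σ|x[n]|² = |-2|² + |1|² + |-2|² + |-3|² + |2|² + |2|² = 26.0000

Frequency domain:
(1/6)Σ|X[k]|² = (1/6)(|-2|² + |2.5000+4.3301i|² + |-6.5000-2.5981i|² + |-2|² + |-6.5000+2.5981i|² + |2.5000-4.3301i|²) = (1/6)·156.0000 = 26.0000

Both sides agree, confirming Parseval's theorem.

Σ|x[n]|² = (1/N)Σ|X[k]|² = 26.0000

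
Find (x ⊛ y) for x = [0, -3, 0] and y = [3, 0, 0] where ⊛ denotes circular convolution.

(x ⊛ y)[n] = Σ(m=0 to 2) x[m] · y[(n-m) mod 3]

Computing each output sample:
(x ⊛ y)[0] = 0
(x ⊛ y)[1] = -9
(x ⊛ y)[2] = 0

x ⊛ y = [0, -9, 0]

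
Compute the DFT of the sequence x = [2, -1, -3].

X[k] = Σ(n=0 to 2) x[n] · ω_3^(nk)
where ω_3 = e^(-2πi/3)

Computing each X[k]:
X[0] = -2
X[1] = 4.0000-1.7321i
X[2] = 4.0000+1.7321i

X = [-2, 4.0000-1.7321i, 4.0000+1.7321i]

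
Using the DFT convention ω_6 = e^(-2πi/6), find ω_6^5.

ω_6^5 = e^(-2πi·5/6)
= cos(-2π·5/6) + i·sin(-2π·5/6)
= cos(-10π/6) + i·sin(-10π/6)

ω_6^5 = cos(-10π/6) + i·sin(-10π/6) = 0.5000+0.8660i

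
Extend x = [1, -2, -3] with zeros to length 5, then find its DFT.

Original 3-point DFT: [-4, 3.5000-0.8660i, 3.5000+0.8660i]
Zero-padded 5-point DFT provides frequency interpolation.

DFT_5([x, 0, ...]) = [-4, 2.8090+3.6655i, 1.6910-1.6776i, 1.6910+1.6776i, 2.8090-3.6655i]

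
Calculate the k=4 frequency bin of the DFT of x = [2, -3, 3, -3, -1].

X[4] = Σ(n=0 to 4) x[n] · ω_5^(4n) where ω_5 = e^(-2πi/5)
= (2)·ω_5^0 + (-3)·ω_5^4 + (3)·ω_5^8 + (-3)·ω_5^12 + (-1)·ω_5^16

X[4] = 0.7639+1.6246i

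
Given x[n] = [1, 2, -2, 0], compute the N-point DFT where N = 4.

X[k] = Σ(n=0 to 3) x[n] · ω_4^(nk)
where ω_4 = e^(-2πi/4)

Computing each X[k]:
X[0] = 1
X[1] = 3-2i
X[2] = -3
X[3] = 3+2i

X = [1, 3-2i, -3, 3+2i]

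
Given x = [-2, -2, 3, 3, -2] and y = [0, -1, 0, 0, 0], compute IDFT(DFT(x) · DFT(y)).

(x ⊛ y)[n] = Σ(m=0 to 4) x[m] · y[(n-m) mod 5]

Computing each output sample:
(x ⊛ y)[0] = 2
(x ⊛ y)[1] = 2
(x ⊛ y)[2] = 2
(x ⊛ y)[3] = -3
(x ⊛ y)[4] = -3

x ⊛ y = [2, 2, 2, -3, -3]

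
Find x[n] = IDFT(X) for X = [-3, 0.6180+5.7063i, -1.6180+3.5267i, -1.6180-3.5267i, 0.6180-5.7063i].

x[n] = (1/5) Σ(k=0 to 4) X[k] · e^(2πikn/5)

Computing each x[n]:
x[0] = -1
x[1] = -3
x[2] = -1
x[3] = -1
x[4] = 3

x = [-1, -3, -1, -1, 3]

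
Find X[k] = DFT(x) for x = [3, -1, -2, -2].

X[k] = Σ(n=0 to 3) x[n] · ω_4^(nk)
where ω_4 = e^(-2πi/4)

Computing each X[k]:
X[0] = -2
X[1] = 5-1i
X[2] = 4
X[3] = 5+1i

X = [-2, 5-1i, 4, 5+1i]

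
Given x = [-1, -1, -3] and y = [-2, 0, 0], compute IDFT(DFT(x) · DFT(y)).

(x ⊛ y)[n] = Σ(m=0 to 2) x[m] · y[(n-m) mod 3]

Computing each output sample:
(x ⊛ y)[0] = 2
(x ⊛ y)[1] = 2
(x ⊛ y)[2] = 6

x ⊛ y = [2, 2, 6]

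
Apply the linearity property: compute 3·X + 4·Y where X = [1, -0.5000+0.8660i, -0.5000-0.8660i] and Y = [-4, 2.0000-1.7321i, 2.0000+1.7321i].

By linearity: DFT(3x + 4y) = 3·DFT(x) + 4·DFT(y)
= 3·[1, -0.5000+0.8660i, -0.5000-0.8660i] + 4·[-4, 2.0000-1.7321i, 2.0000+1.7321i]

Computing element-wise:
Z[0] = 3·(1) + 4·(-4) = -13
Z[1] = 3·(-0.5000+0.8660i) + 4·(2.0000-1.7321i) = 6.5000-4.3304i
Z[2] = 3·(-0.5000-0.8660i) + 4·(2.0000+1.7321i) = 6.5000+4.3304i

DFT(3x + 4y) = 3·X + 4·Y = [-13, 6.5000-4.3304i, 6.5000+4.3304i]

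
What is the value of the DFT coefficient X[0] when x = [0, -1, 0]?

X[0] = Σ(n=0 to 2) x[n] · ω_3^0 = Σ x[n]
= (0) + (-1) + (0)

X[0] = -1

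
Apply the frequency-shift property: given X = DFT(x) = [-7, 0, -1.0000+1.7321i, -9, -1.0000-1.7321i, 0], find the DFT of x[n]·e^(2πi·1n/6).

Modulation property: DFT(ω_6^(-1n)·x[n]) = X[(k-1) mod 6], so circularly shift X by 1 positions.

X[k-1] = [0, -7, 0, -1.0000+1.7321i, -9, -1.0000-1.7321i]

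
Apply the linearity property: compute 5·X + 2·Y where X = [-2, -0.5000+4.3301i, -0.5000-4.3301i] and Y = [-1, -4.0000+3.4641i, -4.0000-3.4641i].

By linearity: DFT(5x + 2y) = 5·DFT(x) + 2·DFT(y)
= 5·[-2, -0.5000+4.3301i, -0.5000-4.3301i] + 2·[-1, -4.0000+3.4641i, -4.0000-3.4641i]

Computing element-wise:
Z[0] = 5·(-2) + 2·(-1) = -12
Z[1] = 5·(-0.5000+4.3301i) + 2·(-4.0000+3.4641i) = -10.5000+28.5787i
Z[2] = 5·(-0.5000-4.3301i) + 2·(-4.0000-3.4641i) = -10.5000-28.5787i

DFT(5x + 2y) = 5·X + 2·Y = [-12, -10.5000+28.5787i, -10.5000-28.5787i]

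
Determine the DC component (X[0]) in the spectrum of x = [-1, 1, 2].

X[0] = Σ(n=0 to 2) x[n] · ω_3^0 = Σ x[n]
= (-1) + (1) + (2)

X[0] = 2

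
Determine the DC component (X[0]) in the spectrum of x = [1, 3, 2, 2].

X[0] = Σ(n=0 to 3) x[n] · ω_4^0 = Σ x[n]
= (1) + (3) + (2) + (2)

X[0] = 8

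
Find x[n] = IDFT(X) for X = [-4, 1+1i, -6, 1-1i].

x[n] = (1/4) Σ(k=0 to 3) X[k] · e^(2πikn/4)

Computing each x[n]:
x[0] = -2
x[1] = 0
x[2] = -3
x[3] = 1

x = [-2, 0, -3, 1]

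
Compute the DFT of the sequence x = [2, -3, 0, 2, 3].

X[k] = Σ(n=0 to 4) x[n] · ω_5^(nk)
where ω_5 = e^(-2πi/5)

Computing each X[k]:
X[0] = 4
X[1] = 0.3820+6.8819i
X[2] = 2.6180+1.6246i
X[3] = 2.6180-1.6246i
X[4] = 0.3820-6.8819i

X = [4, 0.3820+6.8819i, 2.6180+1.6246i, 2.6180-1.6246i, 0.3820-6.8819i]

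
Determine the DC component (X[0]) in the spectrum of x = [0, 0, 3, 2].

X[0] = Σ(n=0 to 3) x[n] · ω_4^0 = Σ x[n]
= (0) + (0) + (3) + (2)

X[0] = 5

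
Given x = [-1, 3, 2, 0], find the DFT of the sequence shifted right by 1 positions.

Time shift by 1: X_shifted[k] = ω_4^(1k) · X[k]
Shifted x = [0, -1, 3, 2]

DFT(x[n-1]) = [4, -3+3i, 2, -3-3i]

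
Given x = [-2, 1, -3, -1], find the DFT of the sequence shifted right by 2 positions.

Time shift by 2: X_shifted[k] = ω_4^(2k) · X[k]
Shifted x = [-3, -1, -2, 1]

DFT(x[n-2]) = [-5, -1+2i, -5, -1-2i]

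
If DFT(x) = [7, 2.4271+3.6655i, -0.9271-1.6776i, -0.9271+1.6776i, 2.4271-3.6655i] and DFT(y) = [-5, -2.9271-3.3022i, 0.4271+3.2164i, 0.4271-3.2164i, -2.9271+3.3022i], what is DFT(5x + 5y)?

By linearity: DFT(5x + 5y) = 5·DFT(x) + 5·DFT(y)
= 5·[7, 2.4271+3.6655i, -0.9271-1.6776i, -0.9271+1.6776i, 2.4271-3.6655i] + 5·[-5, -2.9271-3.3022i, 0.4271+3.2164i, 0.4271-3.2164i, -2.9271+3.3022i]

Computing element-wise:
Z[0] = 5·(7) + 5·(-5) = 10
Z[1] = 5·(2.4271+3.6655i) + 5·(-2.9271-3.3022i) = -2.5000+1.8165i
Z[2] = 5·(-0.9271-1.6776i) + 5·(0.4271+3.2164i) = -2.5000+7.6940i
Z[3] = 5·(-0.9271+1.6776i) + 5·(0.4271-3.2164i) = -2.5000-7.6940i
Z[4] = 5·(2.4271-3.6655i) + 5·(-2.9271+3.3022i) = -2.5000-1.8165i

DFT(5x + 5y) = 5·X + 5·Y = [10, -2.5000+1.8165i, -2.5000+7.6940i, -2.5000-7.6940i, -2.5000-1.8165i]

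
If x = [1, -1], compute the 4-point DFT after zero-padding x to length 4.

Original 2-point DFT: [0, 2]
Zero-padded 4-point DFT provides frequency interpolation.

DFT_4([x, 0, ...]) = [0, 1+1i, 2, 1-1i]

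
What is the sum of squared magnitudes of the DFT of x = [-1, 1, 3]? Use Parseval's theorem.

Parseval: Σ|x[n]|² = (1/N)Σ|X[k]|², so Σ|X[k]|² = N·Σ|x[n]|² = 3·11.0000

Σ|X[k]|² = N·Σ|x[n]|² = 3·11.0000 = 33.0000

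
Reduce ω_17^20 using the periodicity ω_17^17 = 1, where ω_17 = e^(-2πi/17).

Since ω_17^17 = 1, powers reduce modulo 17.
20 mod 17 = 3
So ω_17^20 = ω_17^3 = e^(-2πi·3/17)

ω_17^20 = ω_17^3 = 0.4457-0.8952i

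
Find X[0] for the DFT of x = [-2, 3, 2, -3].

X[0] = Σ(n=0 to 3) x[n] · ω_4^0 = Σ x[n]
= (-2) + (3) + (2) + (-3)

X[0] = 0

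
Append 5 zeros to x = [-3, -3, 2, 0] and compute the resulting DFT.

Original 4-point DFT: [-4, -5+3i, 2, -5-3i]
Zero-padded 9-point DFT provides frequency interpolation.

DFT_9([x, 0, ...]) = [-4, -4.9508-0.0413i, -5.4003+2.2704i, -2.5000+4.3301i, 1.3512+2.3116i, 1.3512-2.3116i, -2.5000-4.3301i, -5.4003-2.2704i, -4.9508+0.0413i]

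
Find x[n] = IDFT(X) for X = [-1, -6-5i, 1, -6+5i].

x[n] = (1/4) Σ(k=0 to 3) X[k] · e^(2πikn/4)

Computing each x[n]:
x[0] = -3
x[1] = 2
x[2] = 3
x[3] = -3

x = [-3, 2, 3, -3]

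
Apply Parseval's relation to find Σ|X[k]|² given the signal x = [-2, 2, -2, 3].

Parseval: Σ|x[n]|² = (1/N)Σ|X[k]|², so Σ|X[k]|² = N·Σ|x[n]|² = 4·21.0000

Σ|X[k]|² = N·Σ|x[n]|² = 4·21.0000 = 84.0000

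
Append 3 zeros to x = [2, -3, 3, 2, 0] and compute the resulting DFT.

Original 5-point DFT: [4, -2.9721+2.2654i, 5.9721+2.7144i, 5.9721-2.7144i, -2.9721-2.2654i]
Zero-padded 8-point DFT provides frequency interpolation.

DFT_8([x, 0, ...]) = [4, -1.5355-2.2929i, -1+5i, 5.5355+3.7071i, 6, 5.5355-3.7071i, -1-5i, -1.5355+2.2929i]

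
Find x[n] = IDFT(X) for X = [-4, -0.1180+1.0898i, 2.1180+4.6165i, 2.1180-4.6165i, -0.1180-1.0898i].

x[n] = (1/5) Σ(k=0 to 4) X[k] · e^(2πikn/5)

Computing each x[n]:
x[0] = 0
x[1] = -3
x[2] = 1
x[3] = -2
x[4] = 0

x = [0, -3, 1, -2, 0]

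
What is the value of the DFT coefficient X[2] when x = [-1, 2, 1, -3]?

X[2] = Σ(n=0 to 3) x[n] · ω_4^(2n) where ω_4 = e^(-2πi/4)
= (-1)·ω_4^0 + (2)·ω_4^2 + (1)·ω_4^4 + (-3)·ω_4^6

X[2] = 1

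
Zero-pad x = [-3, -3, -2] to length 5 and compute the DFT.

Original 3-point DFT: [-8, -0.5000+0.8660i, -0.5000-0.8660i]
Zero-padded 5-point DFT provides frequency interpolation.

DFT_5([x, 0, ...]) = [-8, -2.3090+4.0287i, -1.1910-0.1388i, -1.1910+0.1388i, -2.3090-4.0287i]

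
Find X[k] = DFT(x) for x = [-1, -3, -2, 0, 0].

X[k] = Σ(n=0 to 4) x[n] · ω_5^(nk)
where ω_5 = e^(-2πi/5)

Computing each X[k]:
X[0] = -6
X[1] = -0.3090+4.0287i
X[2] = 0.8090-0.1388i
X[3] = 0.8090+0.1388i
X[4] = -0.3090-4.0287i

X = [-6, -0.3090+4.0287i, 0.8090-0.1388i, 0.8090+0.1388i, -0.3090-4.0287i]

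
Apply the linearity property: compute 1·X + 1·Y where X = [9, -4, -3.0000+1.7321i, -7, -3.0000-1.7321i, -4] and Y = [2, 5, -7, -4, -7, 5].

By linearity: DFT(1x + 1y) = 1·DFT(x) + 1·DFT(y)
= 1·[9, -4, -3.0000+1.7321i, -7, -3.0000-1.7321i, -4] + 1·[2, 5, -7, -4, -7, 5]

Computing element-wise:
Z[0] = 1·(9) + 1·(2) = 11
Z[1] = 1·(-4) + 1·(5) = 1
Z[2] = 1·(-3.0000+1.7321i) + 1·(-7) = -10.0000+1.7321i
Z[3] = 1·(-7) + 1·(-4) = -11
Z[4] = 1·(-3.0000-1.7321i) + 1·(-7) = -10.0000-1.7321i
Z[5] = 1·(-4) + 1·(5) = 1

DFT(1x + 1y) = 1·X + 1·Y = [11, 1, -10.0000+1.7321i, -11, -10.0000-1.7321i, 1]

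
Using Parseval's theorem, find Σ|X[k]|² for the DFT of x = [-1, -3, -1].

Parseval: Σ|x[n]|² = (1/N)Σ|X[k]|², so Σ|X[k]|² = N·Σ|x[n]|² = 3·11.0000

Σ|X[k]|² = N·Σ|x[n]|² = 3·11.0000 = 33.0000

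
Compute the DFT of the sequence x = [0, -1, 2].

X[k] = Σ(n=0 to 2) x[n] · ω_3^(nk)
where ω_3 = e^(-2πi/3)

Computing each X[k]:
X[0] = 1
X[1] = -0.5000+2.5981i
X[2] = -0.5000-2.5981i

X = [1, -0.5000+2.5981i, -0.5000-2.5981i]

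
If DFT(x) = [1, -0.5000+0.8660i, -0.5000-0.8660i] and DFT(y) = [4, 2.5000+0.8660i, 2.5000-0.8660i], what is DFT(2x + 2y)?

By linearity: DFT(2x + 2y) = 2·DFT(x) + 2·DFT(y)
= 2·[1, -0.5000+0.8660i, -0.5000-0.8660i] + 2·[4, 2.5000+0.8660i, 2.5000-0.8660i]

Computing element-wise:
Z[0] = 2·(1) + 2·(4) = 10
Z[1] = 2·(-0.5000+0.8660i) + 2·(2.5000+0.8660i) = 4.0000+3.4640i
Z[2] = 2·(-0.5000-0.8660i) + 2·(2.5000-0.8660i) = 4.0000-3.4640i

DFT(2x + 2y) = 2·X + 2·Y = [10, 4.0000+3.4640i, 4.0000-3.4640i]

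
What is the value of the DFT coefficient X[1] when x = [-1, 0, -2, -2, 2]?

X[1] = Σ(n=0 to 4) x[n] · ω_5^(1n) where ω_5 = e^(-2πi/5)
= (-1)·ω_5^0 + (0)·ω_5^1 + (-2)·ω_5^2 + (-2)·ω_5^3 + (2)·ω_5^4

X[1] = 2.8541+1.9021i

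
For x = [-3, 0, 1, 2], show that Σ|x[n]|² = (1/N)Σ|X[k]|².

Time domain:
Σ|x[n]|² = |-3|² + |0|² + |1|² + |2|² = 14.0000

Frequency domain:
(1/4)Σ|X[k]|² = (1/4)(|0|² + |-4+2i|² + |-4|² + |-4-2i|²) = (1/4)·56.0000 = 14.0000

Both sides agree, confirming Parseval's theorem.

Σ|x[n]|² = (1/N)Σ|X[k]|² = 14.0000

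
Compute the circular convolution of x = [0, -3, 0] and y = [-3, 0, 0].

(x ⊛ y)[n] = Σ(m=0 to 2) x[m] · y[(n-m) mod 3]

Computing each output sample:
(x ⊛ y)[0] = 0
(x ⊛ y)[1] = 9
(x ⊛ y)[2] = 0

x ⊛ y = [0, 9, 0]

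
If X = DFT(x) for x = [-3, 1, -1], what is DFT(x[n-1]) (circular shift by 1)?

Time shift by 1: X_shifted[k] = ω_3^(1k) · X[k]
Shifted x = [-1, -3, 1]

DFT(x[n-1]) = [-3, 3.4641i, -3.4641i]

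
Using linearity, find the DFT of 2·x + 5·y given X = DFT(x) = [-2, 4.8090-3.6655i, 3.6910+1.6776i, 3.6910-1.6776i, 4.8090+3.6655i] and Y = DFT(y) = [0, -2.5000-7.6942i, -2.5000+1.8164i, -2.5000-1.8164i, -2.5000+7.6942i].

By linearity: DFT(2x + 5y) = 2·DFT(x) + 5·DFT(y)
= 2·[-2, 4.8090-3.6655i, 3.6910+1.6776i, 3.6910-1.6776i, 4.8090+3.6655i] + 5·[0, -2.5000-7.6942i, -2.5000+1.8164i, -2.5000-1.8164i, -2.5000+7.6942i]

Computing element-wise:
Z[0] = 2·(-2) + 5·(0) = -4
Z[1] = 2·(4.8090-3.6655i) + 5·(-2.5000-7.6942i) = -2.8820-45.8020i
Z[2] = 2·(3.6910+1.6776i) + 5·(-2.5000+1.8164i) = -5.1180+12.4372i
Z[3] = 2·(3.6910-1.6776i) + 5·(-2.5000-1.8164i) = -5.1180-12.4372i
Z[4] = 2·(4.8090+3.6655i) + 5·(-2.5000+7.6942i) = -2.8820+45.8020i

DFT(2x + 5y) = 2·X + 5·Y = [-4, -2.8820-45.8020i, -5.1180+12.4372i, -5.1180-12.4372i, -2.8820+45.8020i]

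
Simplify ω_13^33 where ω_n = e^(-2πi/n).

Since ω_13^13 = 1, powers reduce modulo 13.
33 mod 13 = 7
So ω_13^33 = ω_13^7 = e^(-2πi·7/13)

ω_13^33 = ω_13^7 = -0.9709+0.2393i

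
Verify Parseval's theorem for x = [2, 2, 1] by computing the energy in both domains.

Time domain:
Σ|x[n]|² = |2|² + |2|² + |1|² = 9.0000

Frequency domain:
(1/3)Σ|X[k]|² = (1/3)(|5|² + |0.5000-0.8660i|² + |0.5000+0.8660i|²) = (1/3)·27.0000 = 9.0000

Both sides agree, confirming Parseval's theorem.

Σ|x[n]|² = (1/N)Σ|X[k]|² = 9.0000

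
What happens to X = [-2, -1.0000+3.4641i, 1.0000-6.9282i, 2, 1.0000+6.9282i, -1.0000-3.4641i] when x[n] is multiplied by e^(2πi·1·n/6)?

Modulation property: DFT(ω_6^(-1n)·x[n]) = X[(k-1) mod 6], so circularly shift X by 1 positions.

X[k-1] = [-1.0000-3.4641i, -2, -1.0000+3.4641i, 1.0000-6.9282i, 2, 1.0000+6.9282i]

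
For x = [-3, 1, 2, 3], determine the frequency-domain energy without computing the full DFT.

Parseval: Σ|x[n]|² = (1/N)Σ|X[k]|², so Σ|X[k]|² = N·Σ|x[n]|² = 4·23.0000

Σ|X[k]|² = N·Σ|x[n]|² = 4·23.0000 = 92.0000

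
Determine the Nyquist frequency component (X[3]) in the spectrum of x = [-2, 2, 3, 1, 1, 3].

X[3] = Σ(n=0 to 5) x[n] · ω_6^(3n) where ω_6 = e^(-2πi/6)
= (-2)·ω_6^0 + (2)·ω_6^3 + (3)·ω_6^6 + (1)·ω_6^9 + (1)·ω_6^12 + (3)·ω_6^15

X[3] = -4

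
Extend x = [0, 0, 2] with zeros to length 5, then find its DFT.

Original 3-point DFT: [2, -1.0000+1.7321i, -1.0000-1.7321i]
Zero-padded 5-point DFT provides frequency interpolation.

DFT_5([x, 0, ...]) = [2, -1.6180-1.1756i, 0.6180+1.9021i, 0.6180-1.9021i, -1.6180+1.1756i]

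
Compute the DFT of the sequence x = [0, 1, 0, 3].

X[k] = Σ(n=0 to 3) x[n] · ω_4^(nk)
where ω_4 = e^(-2πi/4)

Computing each X[k]:
X[0] = 4
X[1] = 2i
X[2] = -4
X[3] = -2i

X = [4, 2i, -4, -2i]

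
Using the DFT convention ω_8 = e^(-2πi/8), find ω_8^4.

ω_8^4 = e^(-2πi·4/8)
= cos(-2π·4/8) + i·sin(-2π·4/8)
= cos(-8π/8) + i·sin(-8π/8)

ω_8^4 = cos(-8π/8) + i·sin(-8π/8) = -1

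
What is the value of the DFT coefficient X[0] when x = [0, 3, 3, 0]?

X[0] = Σ(n=0 to 3) x[n] · ω_4^0 = Σ x[n]
= (0) + (3) + (3) + (0)

X[0] = 6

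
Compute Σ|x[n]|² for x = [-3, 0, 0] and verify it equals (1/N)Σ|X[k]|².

Time domain:
Σ|x[n]|² = |-3|² + |0|² + |0|² = 9.0000

Frequency domain:
(1/3)Σ|X[k]|² = (1/3)(|-3|² + |-3|² + |-3|²) = (1/3)·27.0000 = 9.0000

Both sides agree, confirming Parseval's theorem.

Σ|x[n]|² = (1/N)Σ|X[k]|² = 9.0000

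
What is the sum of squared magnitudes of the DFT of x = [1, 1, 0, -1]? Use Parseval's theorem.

Parseval: Σ|x[n]|² = (1/N)Σ|X[k]|², so Σ|X[k]|² = N·Σ|x[n]|² = 4·3.0000

Σ|X[k]|² = N·Σ|x[n]|² = 4·3.0000 = 12.0000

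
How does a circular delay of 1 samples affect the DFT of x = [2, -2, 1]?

Time shift by 1: X_shifted[k] = ω_3^(1k) · X[k]
Shifted x = [1, 2, -2]

DFT(x[n-1]) = [1, 1.0000-3.4641i, 1.0000+3.4641i]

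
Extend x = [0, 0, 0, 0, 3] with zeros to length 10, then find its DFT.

Original 5-point DFT: [3, 0.9271+2.8532i, -2.4271+1.7634i, -2.4271-1.7634i, 0.9271-2.8532i]
Zero-padded 10-point DFT provides frequency interpolation.

DFT_10([x, 0, ...]) = [3, -2.4271-1.7634i, 0.9271+2.8532i, 0.9271-2.8532i, -2.4271+1.7634i, 3, -2.4271-1.7634i, 0.9271+2.8532i, 0.9271-2.8532i, -2.4271+1.7634i]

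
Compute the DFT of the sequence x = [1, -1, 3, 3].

X[k] = Σ(n=0 to 3) x[n] · ω_4^(nk)
where ω_4 = e^(-2πi/4)

Computing each X[k]:
X[0] = 6
X[1] = -2+4i
X[2] = 2
X[3] = -2-4i

X = [6, -2+4i, 2, -2-4i]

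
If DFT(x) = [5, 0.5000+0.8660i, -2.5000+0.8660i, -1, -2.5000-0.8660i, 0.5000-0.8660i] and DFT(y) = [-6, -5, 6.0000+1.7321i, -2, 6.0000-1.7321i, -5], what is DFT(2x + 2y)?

By linearity: DFT(2x + 2y) = 2·DFT(x) + 2·DFT(y)
= 2·[5, 0.5000+0.8660i, -2.5000+0.8660i, -1, -2.5000-0.8660i, 0.5000-0.8660i] + 2·[-6, -5, 6.0000+1.7321i, -2, 6.0000-1.7321i, -5]

Computing element-wise:
Z[0] = 2·(5) + 2·(-6) = -2
Z[1] = 2·(0.5000+0.8660i) + 2·(-5) = -9.0000+1.7320i
Z[2] = 2·(-2.5000+0.8660i) + 2·(6.0000+1.7321i) = 7.0000+5.1962i
Z[3] = 2·(-1) + 2·(-2) = -6
Z[4] = 2·(-2.5000-0.8660i) + 2·(6.0000-1.7321i) = 7.0000-5.1962i
Z[5] = 2·(0.5000-0.8660i) + 2·(-5) = -9.0000-1.7320i

DFT(2x + 2y) = 2·X + 2·Y = [-2, -9.0000+1.7320i, 7.0000+5.1962i, -6, 7.0000-5.1962i, -9.0000-1.7320i]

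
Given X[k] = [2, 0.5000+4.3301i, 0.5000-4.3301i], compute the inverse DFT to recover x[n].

x[n] = (1/3) Σ(k=0 to 2) X[k] · e^(2πikn/3)

Computing each x[n]:
x[0] = 1
x[1] = -2
x[2] = 3

x = [1, -2, 3]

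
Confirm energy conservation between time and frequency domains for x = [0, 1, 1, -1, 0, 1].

Time domain:
Σ|x[n]|² = |0|² + |1|² + |1|² + |-1|² + |0|² + |1|² = 4.0000

Frequency domain:
(1/6)Σ|X[k]|² = (1/6)(|2|² + |1.5000-0.8660i|² + |-2.5000+0.8660i|² + |0|² + |-2.5000-0.8660i|² + |1.5000+0.8660i|²) = (1/6)·24.0000 = 4.0000

Both sides agree, confirming Parseval's theorem.

Σ|x[n]|² = (1/N)Σ|X[k]|² = 4.0000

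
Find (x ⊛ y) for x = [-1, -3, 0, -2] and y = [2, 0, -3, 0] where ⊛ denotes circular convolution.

(x ⊛ y)[n] = Σ(m=0 to 3) x[m] · y[(n-m) mod 4]

Computing each output sample:
(x ⊛ y)[0] = -2
(x ⊛ y)[1] = 0
(x ⊛ y)[2] = 3
(x ⊛ y)[3] = 5

x ⊛ y = [-2, 0, 3, 5]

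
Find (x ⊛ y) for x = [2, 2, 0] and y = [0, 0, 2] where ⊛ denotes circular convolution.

(x ⊛ y)[n] = Σ(m=0 to 2) x[m] · y[(n-m) mod 3]

Computing each output sample:
(x ⊛ y)[0] = 4
(x ⊛ y)[1] = 0
(x ⊛ y)[2] = 4

x ⊛ y = [4, 0, 4]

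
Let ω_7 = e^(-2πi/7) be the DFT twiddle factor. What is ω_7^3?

ω_7^3 = e^(-2πi·3/7)
= cos(-2π·3/7) + i·sin(-2π·3/7)
= cos(-6π/7) + i·sin(-6π/7)

ω_7^3 = cos(-6π/7) + i·sin(-6π/7) = -0.9010-0.4339i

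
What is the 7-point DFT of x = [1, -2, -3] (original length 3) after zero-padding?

Original 3-point DFT: [-4, 3.5000-0.8660i, 3.5000+0.8660i]
Zero-padded 7-point DFT provides frequency interpolation.

DFT_7([x, 0, ...]) = [-4, 0.4206+4.4884i, 4.1479+0.6482i, 0.9315-1.4777i, 0.9315+1.4777i, 4.1479-0.6482i, 0.4206-4.4884i]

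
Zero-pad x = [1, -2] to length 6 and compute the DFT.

Original 2-point DFT: [-1, 3]
Zero-padded 6-point DFT provides frequency interpolation.

DFT_6([x, 0, ...]) = [-1, 1.7321i, 2.0000+1.7321i, 3, 2.0000-1.7321i, -1.7321i]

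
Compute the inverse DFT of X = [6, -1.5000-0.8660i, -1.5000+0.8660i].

x[n] = (1/3) Σ(k=0 to 2) X[k] · e^(2πikn/3)

Computing each x[n]:
x[0] = 1
x[1] = 3
x[2] = 2

x = [1, 3, 2]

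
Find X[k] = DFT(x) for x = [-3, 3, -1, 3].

X[k] = Σ(n=0 to 3) x[n] · ω_4^(nk)
where ω_4 = e^(-2πi/4)

Computing each X[k]:
X[0] = 2
X[1] = -2
X[2] = -10
X[3] = -2

X = [2, -2, -10, -2]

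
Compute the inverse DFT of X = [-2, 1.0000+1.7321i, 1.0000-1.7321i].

x[n] = (1/3) Σ(k=0 to 2) X[k] · e^(2πikn/3)

Computing each x[n]:
x[0] = 0
x[1] = -2
x[2] = 0

x = [0, -2, 0]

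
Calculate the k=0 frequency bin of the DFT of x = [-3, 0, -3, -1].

X[0] = Σ(n=0 to 3) x[n] · ω_4^0 = Σ x[n]
= (-3) + (0) + (-3) + (-1)

X[0] = -7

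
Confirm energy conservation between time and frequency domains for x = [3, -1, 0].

Time domain:
Σ|x[n]|² = |3|² + |-1|² + |0|² = 10.0000

Frequency domain:
(1/3)Σ|X[k]|² = (1/3)(|2|² + |3.5000+0.8660i|² + |3.5000-0.8660i|²) = (1/3)·30.0000 = 10.0000

Both sides agree, confirming Parseval's theorem.

Σ|x[n]|² = (1/N)Σ|X[k]|² = 10.0000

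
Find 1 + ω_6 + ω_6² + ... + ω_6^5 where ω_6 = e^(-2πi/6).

Sum of all nth roots of unity equals 0 for n > 1 (geometric series with r ≠ 1).

0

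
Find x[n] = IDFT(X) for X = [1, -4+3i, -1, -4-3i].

x[n] = (1/4) Σ(k=0 to 3) X[k] · e^(2πikn/4)

Computing each x[n]:
x[0] = -2
x[1] = -1
x[2] = 2
x[3] = 2

x = [-2, -1, 2, 2]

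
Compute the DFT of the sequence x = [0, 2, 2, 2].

X[k] = Σ(n=0 to 3) x[n] · ω_4^(nk)
where ω_4 = e^(-2πi/4)

Computing each X[k]:
X[0] = 6
X[1] = -2
X[2] = -2
X[3] = -2

X = [6, -2, -2, -2]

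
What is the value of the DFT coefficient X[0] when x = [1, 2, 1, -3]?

X[0] = Σ(n=0 to 3) x[n] · ω_4^0 = Σ x[n]
= (1) + (2) + (1) + (-3)

X[0] = 1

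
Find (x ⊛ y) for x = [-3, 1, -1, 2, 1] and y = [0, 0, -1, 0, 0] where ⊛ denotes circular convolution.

(x ⊛ y)[n] = Σ(m=0 to 4) x[m] · y[(n-m) mod 5]

Computing each output sample:
(x ⊛ y)[0] = -2
(x ⊛ y)[1] = -1
(x ⊛ y)[2] = 3
(x ⊛ y)[3] = -1
(x ⊛ y)[4] = 1

x ⊛ y = [-2, -1, 3, -1, 1]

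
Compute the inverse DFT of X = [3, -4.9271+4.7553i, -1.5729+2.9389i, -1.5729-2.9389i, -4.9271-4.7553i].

x[n] = (1/5) Σ(k=0 to 4) X[k] · e^(2πikn/5)

Computing each x[n]:
x[0] = -2
x[1] = -2
x[2] = 2
x[3] = 2
x[4] = 3

x = [-2, -2, 2, 2, 3]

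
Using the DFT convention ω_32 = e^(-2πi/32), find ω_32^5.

ω_32^5 = e^(-2πi·5/32)
= cos(-2π·5/32) + i·sin(-2π·5/32)
= cos(-10π/32) + i·sin(-10π/32)

ω_32^5 = cos(-10π/32) + i·sin(-10π/32) = 0.5556-0.8315i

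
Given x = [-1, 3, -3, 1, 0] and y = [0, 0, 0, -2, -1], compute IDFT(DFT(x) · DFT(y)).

(x ⊛ y)[n] = Σ(m=0 to 4) x[m] · y[(n-m) mod 5]

Computing each output sample:
(x ⊛ y)[0] = 3
(x ⊛ y)[1] = 1
(x ⊛ y)[2] = -1
(x ⊛ y)[3] = 2
(x ⊛ y)[4] = -5

x ⊛ y = [3, 1, -1, 2, -5]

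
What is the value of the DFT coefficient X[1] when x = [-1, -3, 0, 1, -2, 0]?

X[1] = Σ(n=0 to 5) x[n] · ω_6^(1n) where ω_6 = e^(-2πi/6)
= (-1)·ω_6^0 + (-3)·ω_6^1 + (0)·ω_6^2 + (1)·ω_6^3 + (-2)·ω_6^4 + (0)·ω_6^5

X[1] = -2.5000+0.8660i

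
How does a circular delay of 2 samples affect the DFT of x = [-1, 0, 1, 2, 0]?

Time shift by 2: X_shifted[k] = ω_5^(2k) · X[k]
Shifted x = [2, 0, -1, 0, 1]

DFT(x[n-2]) = [2, 3.1180+1.5388i, 0.8820-0.3633i, 0.8820+0.3633i, 3.1180-1.5388i]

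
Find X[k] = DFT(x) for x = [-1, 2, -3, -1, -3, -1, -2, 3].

X[k] = Σ(n=0 to 7) x[n] · ω_8^(nk)
where ω_8 = e^(-2πi/8)

Computing each X[k]:
X[0] = -6
X[1] = 6.9497+1.7071i
X[2] = 1+1i
X[3] = -2.9497-0.2929i
X[4] = -12
X[5] = -2.9497+0.2929i
X[6] = 1-1i
X[7] = 6.9497-1.7071i

X = [-6, 6.9497+1.7071i, 1+1i, -2.9497-0.2929i, -12, -2.9497+0.2929i, 1-1i, 6.9497-1.7071i]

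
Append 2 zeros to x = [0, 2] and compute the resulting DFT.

Original 2-point DFT: [2, -2]
Zero-padded 4-point DFT provides frequency interpolation.

DFT_4([x, 0, ...]) = [2, -2i, -2, 2i]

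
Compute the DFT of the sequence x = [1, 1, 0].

X[k] = Σ(n=0 to 2) x[n] · ω_3^(nk)
where ω_3 = e^(-2πi/3)

Computing each X[k]:
X[0] = 2
X[1] = 0.5000-0.8660i
X[2] = 0.5000+0.8660i

X = [2, 0.5000-0.8660i, 0.5000+0.8660i]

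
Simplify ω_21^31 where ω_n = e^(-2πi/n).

Since ω_21^21 = 1, powers reduce modulo 21.
31 mod 21 = 10
So ω_21^31 = ω_21^10 = e^(-2πi·10/21)

ω_21^31 = ω_21^10 = -0.9888-0.1490i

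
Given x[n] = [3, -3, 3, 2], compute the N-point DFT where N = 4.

X[k] = Σ(n=0 to 3) x[n] · ω_4^(nk)
where ω_4 = e^(-2πi/4)

Computing each X[k]:
X[0] = 5
X[1] = 5i
X[2] = 7
X[3] = -5i

X = [5, 5i, 7, -5i]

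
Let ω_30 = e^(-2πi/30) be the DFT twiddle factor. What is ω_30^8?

ω_30^8 = e^(-2πi·8/30)
= cos(-2π·8/30) + i·sin(-2π·8/30)
= cos(-16π/30) + i·sin(-16π/30)

ω_30^8 = cos(-16π/30) + i·sin(-16π/30) = -0.1045-0.9945i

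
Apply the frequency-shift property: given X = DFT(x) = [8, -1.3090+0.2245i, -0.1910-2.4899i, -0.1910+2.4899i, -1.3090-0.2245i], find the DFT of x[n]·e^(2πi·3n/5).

Modulation property: DFT(ω_5^(-3n)·x[n]) = X[(k-3) mod 5], so circularly shift X by 3 positions.

X[k-3] = [-0.1910-2.4899i, -0.1910+2.4899i, -1.3090-0.2245i, 8, -1.3090+0.2245i]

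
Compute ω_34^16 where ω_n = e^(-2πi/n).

ω_34^16 = e^(-2πi·16/34)
= cos(-2π·16/34) + i·sin(-2π·16/34)
= cos(-32π/34) + i·sin(-32π/34)

ω_34^16 = cos(-32π/34) + i·sin(-32π/34) = -0.9830-0.1837i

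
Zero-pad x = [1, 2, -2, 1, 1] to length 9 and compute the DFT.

Original 5-point DFT: [3, 2.7361+0.8123i, -1.7361-3.4410i, -1.7361+3.4410i, 2.7361-0.8123i]
Zero-padded 9-point DFT provides frequency interpolation.

DFT_9([x, 0, ...]) = [3, 0.7451-0.5240i, 3.4927+0.2232i, 1.5000-4.3301i, -2.7378-1.8508i, -2.7378+1.8508i, 1.5000+4.3301i, 3.4927-0.2232i, 0.7451+0.5240i]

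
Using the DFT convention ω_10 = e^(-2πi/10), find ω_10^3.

ω_10^3 = e^(-2πi·3/10)
= cos(-2π·3/10) + i·sin(-2π·3/10)
= cos(-6π/10) + i·sin(-6π/10)

ω_10^3 = cos(-6π/10) + i·sin(-6π/10) = -0.3090-0.9511i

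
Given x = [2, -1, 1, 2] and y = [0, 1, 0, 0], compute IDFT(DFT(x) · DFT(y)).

(x ⊛ y)[n] = Σ(m=0 to 3) x[m] · y[(n-m) mod 4]

Computing each output sample:
(x ⊛ y)[0] = 2
(x ⊛ y)[1] = 2
(x ⊛ y)[2] = -1
(x ⊛ y)[3] = 1

x ⊛ y = [2, 2, -1, 1]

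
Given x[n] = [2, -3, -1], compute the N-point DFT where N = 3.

X[k] = Σ(n=0 to 2) x[n] · ω_3^(nk)
where ω_3 = e^(-2πi/3)

Computing each X[k]:
X[0] = -2
X[1] = 4.0000+1.7321i
X[2] = 4.0000-1.7321i

X = [-2, 4.0000+1.7321i, 4.0000-1.7321i]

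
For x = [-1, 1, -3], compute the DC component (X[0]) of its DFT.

X[0] = Σ(n=0 to 2) x[n] · ω_3^0 = Σ x[n]
= (-1) + (1) + (-3)

X[0] = -3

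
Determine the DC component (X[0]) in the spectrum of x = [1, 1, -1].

X[0] = Σ(n=0 to 2) x[n] · ω_3^0 = Σ x[n]
= (1) + (1) + (-1)

X[0] = 1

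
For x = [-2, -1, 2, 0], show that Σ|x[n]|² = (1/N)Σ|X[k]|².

Time domain:
Σ|x[n]|² = |-2|² + |-1|² + |2|² + |0|² = 9.0000

Frequency domain:
(1/4)Σ|X[k]|² = (1/4)(|-1|² + |-4+1i|² + |1|² + |-4-1i|²) = (1/4)·36.0000 = 9.0000

Both sides agree, confirming Parseval's theorem.

Σ|x[n]|² = (1/N)Σ|X[k]|² = 9.0000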